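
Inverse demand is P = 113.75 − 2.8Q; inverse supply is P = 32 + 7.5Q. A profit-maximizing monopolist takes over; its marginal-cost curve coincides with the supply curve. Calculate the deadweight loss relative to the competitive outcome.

Competitive equilibrium: 113.75 − 2.8Q = 32 + 7.5Q → Q* = 7.9369, P* = 91.5267.
Marginal revenue: MR = 113.75 − 5.6Q. Set MR = MC: 113.75 − 5.6Q = 32 + 7.5Q → Q_m = 6.2405.
Price P_m = 113.75 − 2.8·6.2405 = 96.2766; MC(Q_m) = 32 + 7.5·6.2405 = 78.8038.
Competitive Q* = 7.9369, so ΔQ = 1.6964; wedge = 96.2766 − 78.8038 = 17.4728.
Deadweight loss = ½ × 1.6964 × 17.4728 = 14.82.

14.82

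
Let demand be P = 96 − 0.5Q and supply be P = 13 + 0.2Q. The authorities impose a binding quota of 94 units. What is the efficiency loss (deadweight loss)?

211.31

Competitive equilibrium: 96 − 0.5Q = 13 + 0.2Q → Q* = 118.5714, P* = 36.7143.
At Q = 94: demand price = 96 − 0.5·94 = 49; supply price = 13 + 0.2·94 = 31.8.
ΔQ = 118.5714 − 94 = 24.5714; wedge = 49 − 31.8 = 17.2.
Welfare loss = ½ × 24.5714 × 17.2 = 211.31.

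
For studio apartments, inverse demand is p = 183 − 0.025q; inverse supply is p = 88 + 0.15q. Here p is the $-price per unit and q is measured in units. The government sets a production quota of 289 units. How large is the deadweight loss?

$5638.80

Competitive equilibrium: 183 − 0.025q = 88 + 0.15q → q* = 542.8571, p* = 169.4286.
At q = 289: demand price = 183 − 0.025·289 = 175.775; supply price = 88 + 0.15·289 = 131.35.
Δq = 542.8571 − 289 = 253.8571; wedge = 175.775 − 131.35 = 44.425.
The triangle = ½ × 253.8571 × 44.425 = $5638.80.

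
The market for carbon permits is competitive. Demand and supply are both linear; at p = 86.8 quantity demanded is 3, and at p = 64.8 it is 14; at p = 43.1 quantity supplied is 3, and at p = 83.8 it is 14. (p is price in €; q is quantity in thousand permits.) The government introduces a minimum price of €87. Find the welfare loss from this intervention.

Demand slope = (64.8 − 86.8)/(14 − 3) = −2, so p = 92.8 − 2q.
Supply slope = (83.8 − 43.1)/(14 − 3) = 3.7, so p = 32 + 3.7q.
Competitive equilibrium: 92.8 − 2q = 32 + 3.7q → q* = 10.6667, p* = 71.4667.
At the floor p = 87, quantity demanded = (92.8 − 87)/2 = 2.9.
Sellers' marginal cost at q' = 2.9: 32 + 3.7·2.9 = 42.73.
Δq = 10.6667 − 2.9 = 7.7667; wedge = 87 − 42.73 = 44.27.
Deadweight loss = ½ × 7.7667 × 44.27 = €171.92 thousand.

€171.92 thousand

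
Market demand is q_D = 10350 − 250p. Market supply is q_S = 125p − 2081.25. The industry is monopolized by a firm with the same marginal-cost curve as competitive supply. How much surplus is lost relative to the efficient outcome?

1595.21

In inverse form: demand p = 41.4 − 0.004q, supply p = 16.65 + 0.008q.
Competitive equilibrium: 41.4 − 0.004q = 16.65 + 0.008q → q* = 2062.5, p* = 33.15.
Marginal revenue: MR = 41.4 − 0.008q. Set MR = MC: 41.4 − 0.008q = 16.65 + 0.008q → q_m = 1546.875.
Price p_m = 41.4 − 0.004·1546.875 = 35.2125; MC(q_m) = 16.65 + 0.008·1546.875 = 29.025.
Competitive q* = 2062.5, so Δq = 515.625; wedge = 35.2125 − 29.025 = 6.1875.
DWL = ½ × 515.625 × 6.1875 = 1595.21.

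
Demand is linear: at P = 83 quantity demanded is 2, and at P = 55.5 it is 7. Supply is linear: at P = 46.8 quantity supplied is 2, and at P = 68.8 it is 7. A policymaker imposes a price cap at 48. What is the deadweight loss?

Demand slope = (55.5 − 83)/(7 − 2) = −5.5, so P = 94 − 5.5Q.
Supply slope = (68.8 − 46.8)/(7 − 2) = 4.4, so P = 38 + 4.4Q.
Competitive equilibrium: 94 − 5.5Q = 38 + 4.4Q → Q* = 5.6566, P* = 62.8889.
At the ceiling P = 48, quantity supplied = (48 − 38)/4.4 = 2.2727.
Willingness to pay at Q' = 2.2727: 94 − 5.5·2.2727 = 81.5002.
ΔQ = 5.6566 − 2.2727 = 3.3839; wedge = 81.5002 − 48 = 33.5002.
The triangle = ½ × 3.3839 × 33.5002 = 56.68.

56.68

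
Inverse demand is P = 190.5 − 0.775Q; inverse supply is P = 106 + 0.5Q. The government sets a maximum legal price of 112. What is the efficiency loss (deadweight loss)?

Competitive equilibrium: 190.5 − 0.775Q = 106 + 0.5Q → Q* = 66.2745, P* = 139.1373.
At the ceiling P = 112, quantity supplied = (112 − 106)/0.5 = 12.
Willingness to pay at Q' = 12: 190.5 − 0.775·12 = 181.2.
ΔQ = 66.2745 − 12 = 54.2745; wedge = 181.2 − 112 = 69.2.
Deadweight loss = ½ × 54.2745 × 69.2 = 1877.90.

1877.90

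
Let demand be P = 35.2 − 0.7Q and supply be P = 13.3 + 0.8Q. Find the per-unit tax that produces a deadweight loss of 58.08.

13.2

Competitive equilibrium: 35.2 − 0.7Q = 13.3 + 0.8Q → Q* = 14.6, P* = 24.98.
A tax t gives ΔQ = t/1.5 and wedge t, so DWL = t²/3.
t²/3 = 58.08 → t² = 174.24 → t = 13.2.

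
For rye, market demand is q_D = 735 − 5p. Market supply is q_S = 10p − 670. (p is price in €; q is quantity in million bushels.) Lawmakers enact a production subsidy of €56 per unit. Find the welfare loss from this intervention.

In inverse form: demand p = 147 − 0.2q, supply p = 67 + 0.1q.
Competitive equilibrium: 147 − 0.2q = 67 + 0.1q → q* = 266.66667, p* = 93.66667.
The subsidy lowers effective supply by 56: p = 11 + 0.1q.
New quantity: 147 − 0.2q = 11 + 0.1q → q' = 453.33333.
Overproduction Δq = 453.33333 − 266.66667 = 186.66666; wedge = subsidy = 56.
Deadweight loss = ½ × 186.66666 × 56 = €5226.67 million.

€5226.67 million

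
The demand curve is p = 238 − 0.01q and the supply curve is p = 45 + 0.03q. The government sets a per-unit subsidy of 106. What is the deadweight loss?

140450

Competitive equilibrium: 238 − 0.01q = 45 + 0.03q → q* = 4825, p* = 189.75.
The subsidy lowers effective supply by 106: p = 0.03q − 61.
New quantity: 238 − 0.01q = 0.03q − 61 → q' = 7475.
Overproduction Δq = 7475 − 4825 = 2650; wedge = subsidy = 106.
DWL = ½ × 2650 × 106 = 140450.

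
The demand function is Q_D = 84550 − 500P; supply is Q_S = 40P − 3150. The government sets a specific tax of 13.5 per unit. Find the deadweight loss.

In inverse form: demand P = 169.1 − 0.002Q, supply P = 78.75 + 0.025Q.
Competitive equilibrium: 169.1 − 0.002Q = 78.75 + 0.025Q → Q* = 3346.2963, P* = 162.4074.
With the tax, the buyer price exceeds the seller price by 13.5: (169.1 − 0.002Q) − (78.75 + 0.025Q) = 13.5 → Q' = 2846.2963.
ΔQ = 3346.2963 − 2846.2963 = 500; the wedge equals the tax, 13.5.
The triangle = ½ × 500 × 13.5 = 3375.

3375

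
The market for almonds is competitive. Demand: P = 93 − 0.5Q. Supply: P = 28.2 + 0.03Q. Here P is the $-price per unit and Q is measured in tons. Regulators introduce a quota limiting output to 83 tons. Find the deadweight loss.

Competitive equilibrium: 93 − 0.5Q = 28.2 + 0.03Q → Q* = 122.2642, P* = 31.8679.
At Q = 83: demand price = 93 − 0.5·83 = 51.5; supply price = 28.2 + 0.03·83 = 30.69.
ΔQ = 122.2642 − 83 = 39.2642; wedge = 51.5 − 30.69 = 20.81.
Welfare loss = ½ × 39.2642 × 20.81 = $408.54.

$408.54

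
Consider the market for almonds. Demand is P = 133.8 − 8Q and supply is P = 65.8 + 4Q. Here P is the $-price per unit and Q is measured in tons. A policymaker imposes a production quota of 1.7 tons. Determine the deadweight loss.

$94.41

Competitive equilibrium: 133.8 − 8Q = 65.8 + 4Q → Q* = 5.6667, P* = 88.4667.
At Q = 1.7: demand price = 133.8 − 8·1.7 = 120.2; supply price = 65.8 + 4·1.7 = 72.6.
ΔQ = 5.6667 − 1.7 = 3.9667; wedge = 120.2 − 72.6 = 47.6.
DWL = ½ × 3.9667 × 47.6 = $94.41.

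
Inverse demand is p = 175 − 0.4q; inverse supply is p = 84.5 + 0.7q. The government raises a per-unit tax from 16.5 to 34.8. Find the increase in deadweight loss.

Competitive equilibrium: 175 − 0.4q = 84.5 + 0.7q → q* = 82.2727, p* = 142.0909.
For a per-unit tax t: Δq = t/1.1, so DWL = ½·t·(t/1.1) = t²/2.2.
At t = 16.5: DWL = 123.75. At t = 34.8: DWL = 550.473.
Increase = 550.473 − 123.75 = 426.72.

426.72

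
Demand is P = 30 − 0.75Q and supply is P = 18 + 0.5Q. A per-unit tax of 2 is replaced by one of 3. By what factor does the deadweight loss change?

Competitive equilibrium: 30 − 0.75Q = 18 + 0.5Q → Q* = 9.6, P* = 22.8.
For a per-unit tax t: ΔQ = t/1.25, so DWL = ½·t·(t/1.25) = t²/2.5.
At t = 2: DWL = 1.6. At t = 3: DWL = 3.6.
Ratio = (3/2)² = 2.25.

2.25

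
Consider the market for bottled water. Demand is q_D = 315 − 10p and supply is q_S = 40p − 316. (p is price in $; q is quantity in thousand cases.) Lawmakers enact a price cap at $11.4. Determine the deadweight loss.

In inverse form: demand p = 31.5 − 0.1q, supply p = 7.9 + 0.025q.
Competitive equilibrium: 31.5 − 0.1q = 7.9 + 0.025q → q* = 188.8, p* = 12.62.
At the ceiling p = 11.4, quantity supplied = (11.4 − 7.9)/0.025 = 140.
Willingness to pay at q' = 140: 31.5 − 0.1·140 = 17.5.
Δq = 188.8 − 140 = 48.8; wedge = 17.5 − 11.4 = 6.1.
Deadweight loss = ½ × 48.8 × 6.1 = $148.84 thousand.

$148.84 thousand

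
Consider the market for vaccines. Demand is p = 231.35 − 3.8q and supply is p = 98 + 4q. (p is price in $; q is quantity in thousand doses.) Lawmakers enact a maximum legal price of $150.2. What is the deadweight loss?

$63.85 thousand

Competitive equilibrium: 231.35 − 3.8q = 98 + 4q → q* = 17.0962, p* = 166.3846.
At the ceiling p = 150.2, quantity supplied = (150.2 − 98)/4 = 13.05.
Willingness to pay at q' = 13.05: 231.35 − 3.8·13.05 = 181.76.
Δq = 17.0962 − 13.05 = 4.0462; wedge = 181.76 − 150.2 = 31.56.
DWL = ½ × 4.0462 × 31.56 = $63.85 thousand.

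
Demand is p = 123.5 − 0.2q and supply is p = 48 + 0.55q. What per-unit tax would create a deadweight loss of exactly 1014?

Competitive equilibrium: 123.5 − 0.2q = 48 + 0.55q → q* = 100.6667, p* = 103.3667.
A tax t gives Δq = t/0.75 and wedge t, so DWL = t²/1.5.
t²/1.5 = 1014 → t² = 1521 → t = 39.

39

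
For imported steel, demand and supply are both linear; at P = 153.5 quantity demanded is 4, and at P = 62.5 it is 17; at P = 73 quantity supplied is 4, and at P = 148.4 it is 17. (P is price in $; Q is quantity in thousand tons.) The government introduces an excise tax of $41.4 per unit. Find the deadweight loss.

Demand slope = (62.5 − 153.5)/(17 − 4) = −7, so P = 181.5 − 7Q.
Supply slope = (148.4 − 73)/(17 − 4) = 5.8, so P = 49.8 + 5.8Q.
Competitive equilibrium: 181.5 − 7Q = 49.8 + 5.8Q → Q* = 10.2891, P* = 109.4766.
With the tax, the buyer price exceeds the seller price by 41.4: (181.5 − 7Q) − (49.8 + 5.8Q) = 41.4 → Q' = 7.0547.
ΔQ = 10.2891 − 7.0547 = 3.2344; the wedge equals the tax, 41.4.
DWL = ½ × 3.2344 × 41.4 = $66.95 thousand.

$66.95 thousand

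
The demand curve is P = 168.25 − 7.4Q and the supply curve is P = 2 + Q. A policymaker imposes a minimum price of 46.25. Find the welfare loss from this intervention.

45.88

Competitive equilibrium: 168.25 − 7.4Q = 2 + Q → Q* = 19.7917, P* = 21.7917.
At the floor P = 46.25, quantity demanded = (168.25 − 46.25)/7.4 = 16.4865.
Sellers' marginal cost at Q' = 16.4865: 2 + 1·16.4865 = 18.4865.
ΔQ = 19.7917 − 16.4865 = 3.3052; wedge = 46.25 − 18.4865 = 27.7635.
The triangle = ½ × 3.3052 × 27.7635 = 45.88.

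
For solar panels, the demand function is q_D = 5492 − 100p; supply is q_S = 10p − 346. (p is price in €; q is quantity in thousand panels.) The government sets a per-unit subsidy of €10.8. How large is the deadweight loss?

In inverse form: demand p = 54.92 − 0.01q, supply p = 34.6 + 0.1q.
Competitive equilibrium: 54.92 − 0.01q = 34.6 + 0.1q → q* = 184.7273, p* = 53.0727.
The subsidy lowers effective supply by 10.8: p = 23.8 + 0.1q.
New quantity: 54.92 − 0.01q = 23.8 + 0.1q → q' = 282.9091.
Overproduction Δq = 282.9091 − 184.7273 = 98.1818; wedge = subsidy = 10.8.
DWL = ½ × 98.1818 × 10.8 = €530.18 thousand.

€530.18 thousand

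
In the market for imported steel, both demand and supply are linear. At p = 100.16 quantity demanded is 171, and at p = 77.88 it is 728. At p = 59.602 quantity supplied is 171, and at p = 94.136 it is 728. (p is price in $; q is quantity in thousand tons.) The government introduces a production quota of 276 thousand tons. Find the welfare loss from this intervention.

Demand slope = (77.88 − 100.16)/(728 − 171) = −0.04, so p = 107 − 0.04q.
Supply slope = (94.136 − 59.602)/(728 − 171) = 0.062, so p = 49 + 0.062q.
Competitive equilibrium: 107 − 0.04q = 49 + 0.062q → q* = 568.6275, p* = 84.2549.
At q = 276: demand price = 107 − 0.04·276 = 95.96; supply price = 49 + 0.062·276 = 66.112.
Δq = 568.6275 − 276 = 292.6275; wedge = 95.96 − 66.112 = 29.848.
The triangle = ½ × 292.6275 × 29.848 = $4367.17 thousand.

$4367.17 thousand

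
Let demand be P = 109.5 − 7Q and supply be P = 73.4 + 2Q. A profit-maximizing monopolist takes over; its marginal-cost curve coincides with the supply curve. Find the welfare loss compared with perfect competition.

13.86

Competitive equilibrium: 109.5 − 7Q = 73.4 + 2Q → Q* = 4.0111, P* = 81.4222.
Marginal revenue: MR = 109.5 − 14Q. Set MR = MC: 109.5 − 14Q = 73.4 + 2Q → Q_m = 2.2563.
Price P_m = 109.5 − 7·2.2563 = 93.7059; MC(Q_m) = 73.4 + 2·2.2563 = 77.9126.
Competitive Q* = 4.0111, so ΔQ = 1.7548; wedge = 93.7059 − 77.9126 = 15.7933.
DWL = ½ × 1.7548 × 15.7933 = 13.86.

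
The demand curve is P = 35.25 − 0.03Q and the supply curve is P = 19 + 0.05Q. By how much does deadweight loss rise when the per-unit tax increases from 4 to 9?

406.25

Competitive equilibrium: 35.25 − 0.03Q = 19 + 0.05Q → Q* = 203.125, P* = 29.1563.
For a per-unit tax t: ΔQ = t/0.08, so DWL = ½·t·(t/0.08) = t²/0.16.
At t = 4: DWL = 100. At t = 9: DWL = 506.25.
Increase = 506.25 − 100 = 406.25.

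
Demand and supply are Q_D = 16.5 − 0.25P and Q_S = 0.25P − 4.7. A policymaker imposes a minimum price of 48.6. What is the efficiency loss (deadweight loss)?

In inverse form: demand P = 66 − 4Q, supply P = 18.8 + 4Q.
Competitive equilibrium: 66 − 4Q = 18.8 + 4Q → Q* = 5.9, P* = 42.4.
At the floor P = 48.6, quantity demanded = (66 − 48.6)/4 = 4.35.
Sellers' marginal cost at Q' = 4.35: 18.8 + 4·4.35 = 36.2.
ΔQ = 5.9 − 4.35 = 1.55; wedge = 48.6 − 36.2 = 12.4.
Welfare loss = ½ × 1.55 × 12.4 = 9.61.

9.61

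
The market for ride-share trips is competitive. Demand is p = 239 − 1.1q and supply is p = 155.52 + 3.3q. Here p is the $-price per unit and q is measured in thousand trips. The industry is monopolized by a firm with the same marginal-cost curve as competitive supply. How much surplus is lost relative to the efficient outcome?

$31.68 thousand

Competitive equilibrium: 239 − 1.1q = 155.52 + 3.3q → q* = 18.9727, p* = 218.13.
Marginal revenue: MR = 239 − 2.2q. Set MR = MC: 239 − 2.2q = 155.52 + 3.3q → q_m = 15.1782.
Price p_m = 239 − 1.1·15.1782 = 222.304; MC(q_m) = 155.52 + 3.3·15.1782 = 205.6081.
Competitive q* = 18.9727, so Δq = 3.7945; wedge = 222.304 − 205.6081 = 16.6959.
The triangle = ½ × 3.7945 × 16.6959 = $31.68 thousand.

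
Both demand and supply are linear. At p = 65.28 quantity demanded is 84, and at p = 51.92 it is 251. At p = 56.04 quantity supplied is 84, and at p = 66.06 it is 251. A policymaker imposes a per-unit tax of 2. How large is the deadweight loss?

Demand slope = (51.92 − 65.28)/(251 − 84) = −0.08, so p = 72 − 0.08q.
Supply slope = (66.06 − 56.04)/(251 − 84) = 0.06, so p = 51 + 0.06q.
Competitive equilibrium: 72 − 0.08q = 51 + 0.06q → q* = 150, p* = 60.
With the tax, the buyer price exceeds the seller price by 2: (72 − 0.08q) − (51 + 0.06q) = 2 → q' = 135.7143.
Δq = 150 − 135.7143 = 14.2857; the wedge equals the tax, 2.
DWL = ½ × 14.2857 × 2 = 14.29.

14.29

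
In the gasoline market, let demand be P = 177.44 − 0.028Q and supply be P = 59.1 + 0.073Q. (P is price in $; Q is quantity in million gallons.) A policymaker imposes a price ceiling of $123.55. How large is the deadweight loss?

Competitive equilibrium: 177.44 − 0.028Q = 59.1 + 0.073Q → Q* = 1171.68317, P* = 144.63287.
At the ceiling P = 123.55, quantity supplied = (123.55 − 59.1)/0.073 = 882.87671.
Willingness to pay at Q' = 882.87671: 177.44 − 0.028·882.87671 = 152.71945.
ΔQ = 1171.68317 − 882.87671 = 288.80646; wedge = 152.71945 − 123.55 = 29.16945.
Deadweight loss = ½ × 288.80646 × 29.16945 = $4212.16 million.

$4212.16 million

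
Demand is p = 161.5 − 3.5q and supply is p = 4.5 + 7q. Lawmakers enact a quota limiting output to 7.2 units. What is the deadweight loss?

Competitive equilibrium: 161.5 − 3.5q = 4.5 + 7q → q* = 14.9524, p* = 109.1667.
At q = 7.2: demand price = 161.5 − 3.5·7.2 = 136.3; supply price = 4.5 + 7·7.2 = 54.9.
Δq = 14.9524 − 7.2 = 7.7524; wedge = 136.3 − 54.9 = 81.4.
Welfare loss = ½ × 7.7524 × 81.4 = 315.52.

315.52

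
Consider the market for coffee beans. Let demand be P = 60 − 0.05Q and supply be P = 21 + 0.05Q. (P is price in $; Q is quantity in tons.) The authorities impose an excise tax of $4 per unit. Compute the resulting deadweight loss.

$80

Competitive equilibrium: 60 − 0.05Q = 21 + 0.05Q → Q* = 390, P* = 40.5.
With the tax, the buyer price exceeds the seller price by 4: (60 − 0.05Q) − (21 + 0.05Q) = 4 → Q' = 350.
ΔQ = 390 − 350 = 40; the wedge equals the tax, 4.
Deadweight loss = ½ × 40 × 4 = $80.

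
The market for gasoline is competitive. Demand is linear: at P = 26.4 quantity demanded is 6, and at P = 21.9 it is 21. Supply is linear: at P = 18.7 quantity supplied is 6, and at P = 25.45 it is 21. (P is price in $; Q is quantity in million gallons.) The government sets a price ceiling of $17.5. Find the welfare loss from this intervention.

Demand slope = (21.9 − 26.4)/(21 − 6) = −0.3, so P = 28.2 − 0.3Q.
Supply slope = (25.45 − 18.7)/(21 − 6) = 0.45, so P = 16 + 0.45Q.
Competitive equilibrium: 28.2 − 0.3Q = 16 + 0.45Q → Q* = 16.2667, P* = 23.32.
At the ceiling P = 17.5, quantity supplied = (17.5 − 16)/0.45 = 3.3333.
Willingness to pay at Q' = 3.3333: 28.2 − 0.3·3.3333 = 27.2.
ΔQ = 16.2667 − 3.3333 = 12.9334; wedge = 27.2 − 17.5 = 9.7.
Welfare loss = ½ × 12.9334 × 9.7 = $62.73 million.

$62.73 million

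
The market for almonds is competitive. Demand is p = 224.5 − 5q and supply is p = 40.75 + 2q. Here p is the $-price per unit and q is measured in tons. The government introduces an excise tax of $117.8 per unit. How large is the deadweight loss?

Competitive equilibrium: 224.5 − 5q = 40.75 + 2q → q* = 26.25, p* = 93.25.
With the tax, the buyer price exceeds the seller price by 117.8: (224.5 − 5q) − (40.75 + 2q) = 117.8 → q' = 9.4214.
Δq = 26.25 − 9.4214 = 16.8286; the wedge equals the tax, 117.8.
Welfare loss = ½ × 16.8286 × 117.8 = $991.20.

$991.20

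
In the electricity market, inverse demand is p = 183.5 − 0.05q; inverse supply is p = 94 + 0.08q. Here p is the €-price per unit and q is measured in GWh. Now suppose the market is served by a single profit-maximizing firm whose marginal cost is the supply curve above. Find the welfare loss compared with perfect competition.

€2377.21

Competitive equilibrium: 183.5 − 0.05q = 94 + 0.08q → q* = 688.4615, p* = 149.0769.
Marginal revenue: MR = 183.5 − 0.1q. Set MR = MC: 183.5 − 0.1q = 94 + 0.08q → q_m = 497.2222.
Price p_m = 183.5 − 0.05·497.2222 = 158.6389; MC(q_m) = 94 + 0.08·497.2222 = 133.7778.
Competitive q* = 688.4615, so Δq = 191.2393; wedge = 158.6389 − 133.7778 = 24.8611.
Deadweight loss = ½ × 191.2393 × 24.8611 = €2377.21.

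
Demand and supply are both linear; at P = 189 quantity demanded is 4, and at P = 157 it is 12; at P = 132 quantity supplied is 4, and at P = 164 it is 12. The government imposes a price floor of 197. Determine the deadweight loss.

333.06

Demand slope = (157 − 189)/(12 − 4) = −4, so P = 205 − 4Q.
Supply slope = (164 − 132)/(12 − 4) = 4, so P = 116 + 4Q.
Competitive equilibrium: 205 − 4Q = 116 + 4Q → Q* = 11.125, P* = 160.5.
At the floor P = 197, quantity demanded = (205 − 197)/4 = 2.
Sellers' marginal cost at Q' = 2: 116 + 4·2 = 124.
ΔQ = 11.125 − 2 = 9.125; wedge = 197 − 124 = 73.
Deadweight loss = ½ × 9.125 × 73 = 333.06.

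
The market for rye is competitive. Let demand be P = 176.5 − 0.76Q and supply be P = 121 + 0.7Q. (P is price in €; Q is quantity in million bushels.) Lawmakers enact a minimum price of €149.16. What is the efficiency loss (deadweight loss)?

€3.04 million

Competitive equilibrium: 176.5 − 0.76Q = 121 + 0.7Q → Q* = 38.0137, P* = 147.6096.
At the floor P = 149.16, quantity demanded = (176.5 − 149.16)/0.76 = 35.9737.
Sellers' marginal cost at Q' = 35.9737: 121 + 0.7·35.9737 = 146.1816.
ΔQ = 38.0137 − 35.9737 = 2.04; wedge = 149.16 − 146.1816 = 2.9784.
The triangle = ½ × 2.04 × 2.9784 = €3.04 million.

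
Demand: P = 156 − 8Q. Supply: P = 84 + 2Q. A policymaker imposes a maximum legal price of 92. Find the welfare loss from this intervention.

51.20

Competitive equilibrium: 156 − 8Q = 84 + 2Q → Q* = 7.2, P* = 98.4.
At the ceiling P = 92, quantity supplied = (92 − 84)/2 = 4.
Willingness to pay at Q' = 4: 156 − 8·4 = 124.
ΔQ = 7.2 − 4 = 3.2; wedge = 124 − 92 = 32.
Welfare loss = ½ × 3.2 × 32 = 51.20.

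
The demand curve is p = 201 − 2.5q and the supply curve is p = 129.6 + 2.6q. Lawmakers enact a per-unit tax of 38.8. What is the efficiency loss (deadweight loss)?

147.59

Competitive equilibrium: 201 − 2.5q = 129.6 + 2.6q → q* = 14, p* = 166.
With the tax, the buyer price exceeds the seller price by 38.8: (201 − 2.5q) − (129.6 + 2.6q) = 38.8 → q' = 6.3922.
Δq = 14 − 6.3922 = 7.6078; the wedge equals the tax, 38.8.
The triangle = ½ × 7.6078 × 38.8 = 147.59.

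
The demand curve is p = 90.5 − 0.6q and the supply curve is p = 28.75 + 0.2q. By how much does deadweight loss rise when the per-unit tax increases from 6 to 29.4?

517.725

Competitive equilibrium: 90.5 − 0.6q = 28.75 + 0.2q → q* = 77.1875, p* = 44.1875.
For a per-unit tax t: Δq = t/0.8, so DWL = ½·t·(t/0.8) = t²/1.6.
At t = 6: DWL = 22.5. At t = 29.4: DWL = 540.225.
Increase = 540.225 − 22.5 = 517.725.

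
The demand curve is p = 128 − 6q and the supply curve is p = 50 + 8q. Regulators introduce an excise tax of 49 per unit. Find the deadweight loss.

Competitive equilibrium: 128 − 6q = 50 + 8q → q* = 5.5714, p* = 94.5714.
With the tax, the buyer price exceeds the seller price by 49: (128 − 6q) − (50 + 8q) = 49 → q' = 2.0714.
Δq = 5.5714 − 2.0714 = 3.5; the wedge equals the tax, 49.
DWL = ½ × 3.5 × 49 = 85.75.

85.75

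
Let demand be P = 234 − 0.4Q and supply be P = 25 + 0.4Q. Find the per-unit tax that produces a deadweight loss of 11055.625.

133

Competitive equilibrium: 234 − 0.4Q = 25 + 0.4Q → Q* = 261.25, P* = 129.5.
A tax t gives ΔQ = t/0.8 and wedge t, so DWL = t²/1.6.
t²/1.6 = 11055.625 → t² = 17689 → t = 133.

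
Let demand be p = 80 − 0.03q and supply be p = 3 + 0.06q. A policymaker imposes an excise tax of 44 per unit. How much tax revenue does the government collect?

Competitive equilibrium: 80 − 0.03q = 3 + 0.06q → q* = 855.5556, p* = 54.3333.
With the tax, the buyer price exceeds the seller price by 44: (80 − 0.03q) − (3 + 0.06q) = 44 → q' = 366.6667.
Tax revenue = 44 × 366.6667 = 16133.33.

16133.33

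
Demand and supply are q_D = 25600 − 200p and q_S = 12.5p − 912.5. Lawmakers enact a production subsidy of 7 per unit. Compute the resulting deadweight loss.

In inverse form: demand p = 128 − 0.005q, supply p = 73 + 0.08q.
Competitive equilibrium: 128 − 0.005q = 73 + 0.08q → q* = 647.0588, p* = 124.7647.
The subsidy lowers effective supply by 7: p = 66 + 0.08q.
New quantity: 128 − 0.005q = 66 + 0.08q → q' = 729.4118.
Overproduction Δq = 729.4118 − 647.0588 = 82.353; wedge = subsidy = 7.
DWL = ½ × 82.353 × 7 = 288.24.

288.24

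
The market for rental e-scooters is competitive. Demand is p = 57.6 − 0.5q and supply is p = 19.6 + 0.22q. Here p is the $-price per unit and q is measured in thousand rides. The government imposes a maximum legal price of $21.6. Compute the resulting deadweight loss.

Competitive equilibrium: 57.6 − 0.5q = 19.6 + 0.22q → q* = 52.7778, p* = 31.2111.
At the ceiling p = 21.6, quantity supplied = (21.6 − 19.6)/0.22 = 9.0909.
Willingness to pay at q' = 9.0909: 57.6 − 0.5·9.0909 = 53.0546.
Δq = 52.7778 − 9.0909 = 43.6869; wedge = 53.0546 − 21.6 = 31.4546.
Welfare loss = ½ × 43.6869 × 31.4546 = $687.08 thousand.

$687.08 thousand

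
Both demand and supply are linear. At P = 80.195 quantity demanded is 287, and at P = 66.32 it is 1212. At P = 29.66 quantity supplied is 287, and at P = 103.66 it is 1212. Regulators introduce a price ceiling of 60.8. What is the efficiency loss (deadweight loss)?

Demand slope = (66.32 − 80.195)/(1212 − 287) = −0.015, so P = 84.5 − 0.015Q.
Supply slope = (103.66 − 29.66)/(1212 − 287) = 0.08, so P = 6.7 + 0.08Q.
Competitive equilibrium: 84.5 − 0.015Q = 6.7 + 0.08Q → Q* = 818.9474, P* = 72.2158.
At the ceiling P = 60.8, quantity supplied = (60.8 − 6.7)/0.08 = 676.25.
Willingness to pay at Q' = 676.25: 84.5 − 0.015·676.25 = 74.3563.
ΔQ = 818.9474 − 676.25 = 142.6974; wedge = 74.3563 − 60.8 = 13.5563.
DWL = ½ × 142.6974 × 13.5563 = 967.22.

967.22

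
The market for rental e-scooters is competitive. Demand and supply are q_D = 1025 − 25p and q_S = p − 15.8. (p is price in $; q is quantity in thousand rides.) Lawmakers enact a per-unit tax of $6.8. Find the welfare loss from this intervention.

$22.23 thousand

In inverse form: demand p = 41 − 0.04q, supply p = 15.8 + q.
Competitive equilibrium: 41 − 0.04q = 15.8 + q → q* = 24.2308, p* = 40.0308.
With the tax, the buyer price exceeds the seller price by 6.8: (41 − 0.04q) − (15.8 + q) = 6.8 → q' = 17.6923.
Δq = 24.2308 − 17.6923 = 6.5385; the wedge equals the tax, 6.8.
Welfare loss = ½ × 6.5385 × 6.8 = $22.23 thousand.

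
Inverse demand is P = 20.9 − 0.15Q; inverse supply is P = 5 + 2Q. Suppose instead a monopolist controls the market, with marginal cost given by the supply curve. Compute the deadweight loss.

0.25

Competitive equilibrium: 20.9 − 0.15Q = 5 + 2Q → Q* = 7.3953, P* = 19.7907.
Marginal revenue: MR = 20.9 − 0.3Q. Set MR = MC: 20.9 − 0.3Q = 5 + 2Q → Q_m = 6.913.
Price P_m = 20.9 − 0.15·6.913 = 19.8631; MC(Q_m) = 5 + 2·6.913 = 18.826.
Competitive Q* = 7.3953, so ΔQ = 0.4823; wedge = 19.8631 − 18.826 = 1.0371.
Welfare loss = ½ × 0.4823 × 1.0371 = 0.25.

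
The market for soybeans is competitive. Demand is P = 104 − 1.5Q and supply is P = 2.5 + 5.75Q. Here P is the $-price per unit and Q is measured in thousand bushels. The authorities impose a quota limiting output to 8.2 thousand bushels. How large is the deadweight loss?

Competitive equilibrium: 104 − 1.5Q = 2.5 + 5.75Q → Q* = 14, P* = 83.
At Q = 8.2: demand price = 104 − 1.5·8.2 = 91.7; supply price = 2.5 + 5.75·8.2 = 49.65.
ΔQ = 14 − 8.2 = 5.8; wedge = 91.7 − 49.65 = 42.05.
Welfare loss = ½ × 5.8 × 42.05 = $121.945 thousand.

$121.945 thousand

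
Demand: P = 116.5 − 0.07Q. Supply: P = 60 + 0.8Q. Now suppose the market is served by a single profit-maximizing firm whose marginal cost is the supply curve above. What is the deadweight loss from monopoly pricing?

Competitive equilibrium: 116.5 − 0.07Q = 60 + 0.8Q → Q* = 64.9425, P* = 111.954.
Marginal revenue: MR = 116.5 − 0.14Q. Set MR = MC: 116.5 − 0.14Q = 60 + 0.8Q → Q_m = 60.1064.
Price P_m = 116.5 − 0.07·60.1064 = 112.2926; MC(Q_m) = 60 + 0.8·60.1064 = 108.0851.
Competitive Q* = 64.9425, so ΔQ = 4.8361; wedge = 112.2926 − 108.0851 = 4.2075.
DWL = ½ × 4.8361 × 4.2075 = 10.17.

10.17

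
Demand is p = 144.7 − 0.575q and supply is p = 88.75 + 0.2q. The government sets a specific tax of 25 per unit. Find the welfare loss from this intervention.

Competitive equilibrium: 144.7 − 0.575q = 88.75 + 0.2q → q* = 72.1935, p* = 103.1887.
With the tax, the buyer price exceeds the seller price by 25: (144.7 − 0.575q) − (88.75 + 0.2q) = 25 → q' = 39.9355.
Δq = 72.1935 − 39.9355 = 32.258; the wedge equals the tax, 25.
Welfare loss = ½ × 32.258 × 25 = 403.23.

403.23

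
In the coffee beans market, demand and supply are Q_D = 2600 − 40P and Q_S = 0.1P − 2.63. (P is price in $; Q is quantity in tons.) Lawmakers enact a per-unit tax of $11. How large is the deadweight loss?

In inverse form: demand P = 65 − 0.025Q, supply P = 26.3 + 10Q.
Competitive equilibrium: 65 − 0.025Q = 26.3 + 10Q → Q* = 3.8603, P* = 64.9035.
With the tax, the buyer price exceeds the seller price by 11: (65 − 0.025Q) − (26.3 + 10Q) = 11 → Q' = 2.7631.
ΔQ = 3.8603 − 2.7631 = 1.0972; the wedge equals the tax, 11.
DWL = ½ × 1.0972 × 11 = $6.03.

$6.03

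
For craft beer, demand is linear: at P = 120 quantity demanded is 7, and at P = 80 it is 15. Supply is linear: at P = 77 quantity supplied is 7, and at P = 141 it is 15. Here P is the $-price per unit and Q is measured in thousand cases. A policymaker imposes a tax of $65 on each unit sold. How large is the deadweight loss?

$162.50 thousand

Demand slope = (80 − 120)/(15 − 7) = −5, so P = 155 − 5Q.
Supply slope = (141 − 77)/(15 − 7) = 8, so P = 21 + 8Q.
Competitive equilibrium: 155 − 5Q = 21 + 8Q → Q* = 10.3077, P* = 103.4615.
With the tax, the buyer price exceeds the seller price by 65: (155 − 5Q) − (21 + 8Q) = 65 → Q' = 5.3077.
ΔQ = 10.3077 − 5.3077 = 5; the wedge equals the tax, 65.
Welfare loss = ½ × 5 × 65 = $162.50 thousand.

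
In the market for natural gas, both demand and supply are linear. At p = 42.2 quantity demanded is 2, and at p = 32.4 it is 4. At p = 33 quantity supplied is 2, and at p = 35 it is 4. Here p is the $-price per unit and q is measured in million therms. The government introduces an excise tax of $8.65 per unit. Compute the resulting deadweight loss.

Demand slope = (32.4 − 42.2)/(4 − 2) = −4.9, so p = 52 − 4.9q.
Supply slope = (35 − 33)/(4 − 2) = 1, so p = 31 + q.
Competitive equilibrium: 52 − 4.9q = 31 + q → q* = 3.5593, p* = 34.5593.
With the tax, the buyer price exceeds the seller price by 8.65: (52 − 4.9q) − (31 + q) = 8.65 → q' = 2.0932.
Δq = 3.5593 − 2.0932 = 1.4661; the wedge equals the tax, 8.65.
Welfare loss = ½ × 1.4661 × 8.65 = $6.34 million.

$6.34 million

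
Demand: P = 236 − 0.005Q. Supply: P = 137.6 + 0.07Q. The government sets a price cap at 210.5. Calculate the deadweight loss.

2745.33

Competitive equilibrium: 236 − 0.005Q = 137.6 + 0.07Q → Q* = 1312, P* = 229.44.
At the ceiling P = 210.5, quantity supplied = (210.5 − 137.6)/0.07 = 1041.42857.
Willingness to pay at Q' = 1041.42857: 236 − 0.005·1041.42857 = 230.79286.
ΔQ = 1312 − 1041.42857 = 270.57143; wedge = 230.79286 − 210.5 = 20.29286.
DWL = ½ × 270.57143 × 20.29286 = 2745.33.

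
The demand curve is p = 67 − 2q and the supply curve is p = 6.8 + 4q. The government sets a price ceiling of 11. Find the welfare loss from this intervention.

242.10

Competitive equilibrium: 67 − 2q = 6.8 + 4q → q* = 10.0333, p* = 46.9333.
At the ceiling p = 11, quantity supplied = (11 − 6.8)/4 = 1.05.
Willingness to pay at q' = 1.05: 67 − 2·1.05 = 64.9.
Δq = 10.0333 − 1.05 = 8.9833; wedge = 64.9 − 11 = 53.9.
DWL = ½ × 8.9833 × 53.9 = 242.10.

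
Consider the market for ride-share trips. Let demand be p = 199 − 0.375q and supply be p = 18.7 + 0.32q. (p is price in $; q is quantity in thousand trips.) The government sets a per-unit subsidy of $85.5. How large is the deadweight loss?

$5259.17 thousand

Competitive equilibrium: 199 − 0.375q = 18.7 + 0.32q → q* = 259.4245, p* = 101.7158.
The subsidy lowers effective supply by 85.5: p = 0.32q − 66.8.
New quantity: 199 − 0.375q = 0.32q − 66.8 → q' = 382.446.
Overproduction Δq = 382.446 − 259.4245 = 123.0215; wedge = subsidy = 85.5.
Deadweight loss = ½ × 123.0215 × 85.5 = $5259.17 thousand.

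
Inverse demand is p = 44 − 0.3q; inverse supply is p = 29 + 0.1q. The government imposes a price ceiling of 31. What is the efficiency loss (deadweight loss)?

61.25

Competitive equilibrium: 44 − 0.3q = 29 + 0.1q → q* = 37.5, p* = 32.75.
At the ceiling p = 31, quantity supplied = (31 − 29)/0.1 = 20.
Willingness to pay at q' = 20: 44 − 0.3·20 = 38.
Δq = 37.5 − 20 = 17.5; wedge = 38 − 31 = 7.
Welfare loss = ½ × 17.5 × 7 = 61.25.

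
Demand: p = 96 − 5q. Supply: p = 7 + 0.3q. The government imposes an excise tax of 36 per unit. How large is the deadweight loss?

Competitive equilibrium: 96 − 5q = 7 + 0.3q → q* = 16.79245, p* = 12.03774.
With the tax, the buyer price exceeds the seller price by 36: (96 − 5q) − (7 + 0.3q) = 36 → q' = 10.
Δq = 16.79245 − 10 = 6.79245; the wedge equals the tax, 36.
Deadweight loss = ½ × 6.79245 × 36 = 122.26.

122.26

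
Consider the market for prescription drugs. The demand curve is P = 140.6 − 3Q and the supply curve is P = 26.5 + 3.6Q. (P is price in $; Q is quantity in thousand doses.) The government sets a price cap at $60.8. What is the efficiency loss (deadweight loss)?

$198.72 thousand

Competitive equilibrium: 140.6 − 3Q = 26.5 + 3.6Q → Q* = 17.2879, P* = 88.7364.
At the ceiling P = 60.8, quantity supplied = (60.8 − 26.5)/3.6 = 9.5278.
Willingness to pay at Q' = 9.5278: 140.6 − 3·9.5278 = 112.0166.
ΔQ = 17.2879 − 9.5278 = 7.7601; wedge = 112.0166 − 60.8 = 51.2166.
Deadweight loss = ½ × 7.7601 × 51.2166 = $198.72 thousand.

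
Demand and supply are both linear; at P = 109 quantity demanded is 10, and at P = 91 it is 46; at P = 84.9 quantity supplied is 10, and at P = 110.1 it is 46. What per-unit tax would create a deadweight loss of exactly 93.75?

Demand slope = (91 − 109)/(46 − 10) = −0.5, so P = 114 − 0.5Q.
Supply slope = (110.1 − 84.9)/(46 − 10) = 0.7, so P = 77.9 + 0.7Q.
Competitive equilibrium: 114 − 0.5Q = 77.9 + 0.7Q → Q* = 30.0833, P* = 98.9583.
A tax t gives ΔQ = t/1.2 and wedge t, so DWL = t²/2.4.
t²/2.4 = 93.75 → t² = 225 → t = 15.

15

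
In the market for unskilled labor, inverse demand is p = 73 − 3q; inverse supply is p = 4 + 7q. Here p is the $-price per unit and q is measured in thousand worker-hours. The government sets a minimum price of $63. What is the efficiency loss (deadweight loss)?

$63.61 thousand

Competitive equilibrium: 73 − 3q = 4 + 7q → q* = 6.9, p* = 52.3.
At the floor p = 63, quantity demanded = (73 − 63)/3 = 3.3333.
Sellers' marginal cost at q' = 3.3333: 4 + 7·3.3333 = 27.3331.
Δq = 6.9 − 3.3333 = 3.5667; wedge = 63 − 27.3331 = 35.6669.
Welfare loss = ½ × 3.5667 × 35.6669 = $63.61 thousand.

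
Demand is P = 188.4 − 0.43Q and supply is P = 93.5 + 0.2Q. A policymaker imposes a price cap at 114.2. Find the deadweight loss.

Competitive equilibrium: 188.4 − 0.43Q = 93.5 + 0.2Q → Q* = 150.6349, P* = 123.627.
At the ceiling P = 114.2, quantity supplied = (114.2 − 93.5)/0.2 = 103.5.
Willingness to pay at Q' = 103.5: 188.4 − 0.43·103.5 = 143.895.
ΔQ = 150.6349 − 103.5 = 47.1349; wedge = 143.895 − 114.2 = 29.695.
DWL = ½ × 47.1349 × 29.695 = 699.84.

699.84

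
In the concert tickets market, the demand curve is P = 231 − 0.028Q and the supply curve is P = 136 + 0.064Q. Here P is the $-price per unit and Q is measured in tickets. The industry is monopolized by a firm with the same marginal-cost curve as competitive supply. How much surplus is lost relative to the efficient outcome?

Competitive equilibrium: 231 − 0.028Q = 136 + 0.064Q → Q* = 1032.6087, P* = 202.08696.
Marginal revenue: MR = 231 − 0.056Q. Set MR = MC: 231 − 0.056Q = 136 + 0.064Q → Q_m = 791.66667.
Price P_m = 231 − 0.028·791.66667 = 208.83333; MC(Q_m) = 136 + 0.064·791.66667 = 186.66667.
Competitive Q* = 1032.6087, so ΔQ = 240.94203; wedge = 208.83333 − 186.66667 = 22.16666.
Deadweight loss = ½ × 240.94203 × 22.16666 = $2670.44.

$2670.44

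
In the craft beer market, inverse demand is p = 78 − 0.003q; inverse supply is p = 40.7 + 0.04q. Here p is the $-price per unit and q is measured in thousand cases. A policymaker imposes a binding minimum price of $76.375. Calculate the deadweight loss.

$2281.78 thousand

Competitive equilibrium: 78 − 0.003q = 40.7 + 0.04q → q* = 867.4419, p* = 75.3977.
At the floor p = 76.375, quantity demanded = (78 − 76.375)/0.003 = 541.6667.
Sellers' marginal cost at q' = 541.6667: 40.7 + 0.04·541.6667 = 62.3667.
Δq = 867.4419 − 541.6667 = 325.7752; wedge = 76.375 − 62.3667 = 14.0083.
Welfare loss = ½ × 325.7752 × 14.0083 = $2281.78 thousand.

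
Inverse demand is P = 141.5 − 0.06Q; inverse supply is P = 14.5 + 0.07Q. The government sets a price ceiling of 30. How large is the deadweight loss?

37100.18

Competitive equilibrium: 141.5 − 0.06Q = 14.5 + 0.07Q → Q* = 976.9231, P* = 82.8846.
At the ceiling P = 30, quantity supplied = (30 − 14.5)/0.07 = 221.4286.
Willingness to pay at Q' = 221.4286: 141.5 − 0.06·221.4286 = 128.2143.
ΔQ = 976.9231 − 221.4286 = 755.4945; wedge = 128.2143 − 30 = 98.2143.
The triangle = ½ × 755.4945 × 98.2143 = 37100.18.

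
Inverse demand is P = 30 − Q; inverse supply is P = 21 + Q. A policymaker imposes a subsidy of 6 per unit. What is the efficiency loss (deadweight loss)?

9

Competitive equilibrium: 30 − Q = 21 + Q → Q* = 4.5, P* = 25.5.
The subsidy lowers effective supply by 6: P = 15 + Q.
New quantity: 30 − Q = 15 + Q → Q' = 7.5.
Overproduction ΔQ = 7.5 − 4.5 = 3; wedge = subsidy = 6.
DWL = ½ × 3 × 6 = 9.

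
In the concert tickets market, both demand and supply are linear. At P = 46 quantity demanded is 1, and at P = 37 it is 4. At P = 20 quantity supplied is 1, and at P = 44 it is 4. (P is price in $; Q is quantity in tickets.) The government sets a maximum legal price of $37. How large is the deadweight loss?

Demand slope = (37 − 46)/(4 − 1) = −3, so P = 49 − 3Q.
Supply slope = (44 − 20)/(4 − 1) = 8, so P = 12 + 8Q.
Competitive equilibrium: 49 − 3Q = 12 + 8Q → Q* = 3.3636, P* = 38.9091.
At the ceiling P = 37, quantity supplied = (37 − 12)/8 = 3.125.
Willingness to pay at Q' = 3.125: 49 − 3·3.125 = 39.625.
ΔQ = 3.3636 − 3.125 = 0.2386; wedge = 39.625 − 37 = 2.625.
Welfare loss = ½ × 0.2386 × 2.625 = $0.31.

$0.31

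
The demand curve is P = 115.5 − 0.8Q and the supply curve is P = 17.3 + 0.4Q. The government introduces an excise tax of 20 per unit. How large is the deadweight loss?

Competitive equilibrium: 115.5 − 0.8Q = 17.3 + 0.4Q → Q* = 81.8333, P* = 50.0333.
With the tax, the buyer price exceeds the seller price by 20: (115.5 − 0.8Q) − (17.3 + 0.4Q) = 20 → Q' = 65.1667.
ΔQ = 81.8333 − 65.1667 = 16.6666; the wedge equals the tax, 20.
Deadweight loss = ½ × 16.6666 × 20 = 166.67.

166.67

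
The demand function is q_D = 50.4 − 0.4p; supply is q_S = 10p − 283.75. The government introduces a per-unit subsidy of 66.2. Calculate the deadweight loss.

842.78

In inverse form: demand p = 126 − 2.5q, supply p = 28.375 + 0.1q.
Competitive equilibrium: 126 − 2.5q = 28.375 + 0.1q → q* = 37.5481, p* = 32.1298.
The subsidy lowers effective supply by 66.2: p = 0.1q − 37.825.
New quantity: 126 − 2.5q = 0.1q − 37.825 → q' = 63.0096.
Overproduction Δq = 63.0096 − 37.5481 = 25.4615; wedge = subsidy = 66.2.
The triangle = ½ × 25.4615 × 66.2 = 842.78.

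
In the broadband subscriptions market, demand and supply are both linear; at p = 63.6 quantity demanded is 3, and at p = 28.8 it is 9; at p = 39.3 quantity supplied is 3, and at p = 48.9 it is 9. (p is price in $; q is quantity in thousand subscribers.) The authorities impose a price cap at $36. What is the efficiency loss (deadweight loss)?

$105.76 thousand

Demand slope = (28.8 − 63.6)/(9 − 3) = −5.8, so p = 81 − 5.8q.
Supply slope = (48.9 − 39.3)/(9 − 3) = 1.6, so p = 34.5 + 1.6q.
Competitive equilibrium: 81 − 5.8q = 34.5 + 1.6q → q* = 6.2838, p* = 44.5541.
At the ceiling p = 36, quantity supplied = (36 − 34.5)/1.6 = 0.9375.
Willingness to pay at q' = 0.9375: 81 − 5.8·0.9375 = 75.5625.
Δq = 6.2838 − 0.9375 = 5.3463; wedge = 75.5625 − 36 = 39.5625.
DWL = ½ × 5.3463 × 39.5625 = $105.76 thousand.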